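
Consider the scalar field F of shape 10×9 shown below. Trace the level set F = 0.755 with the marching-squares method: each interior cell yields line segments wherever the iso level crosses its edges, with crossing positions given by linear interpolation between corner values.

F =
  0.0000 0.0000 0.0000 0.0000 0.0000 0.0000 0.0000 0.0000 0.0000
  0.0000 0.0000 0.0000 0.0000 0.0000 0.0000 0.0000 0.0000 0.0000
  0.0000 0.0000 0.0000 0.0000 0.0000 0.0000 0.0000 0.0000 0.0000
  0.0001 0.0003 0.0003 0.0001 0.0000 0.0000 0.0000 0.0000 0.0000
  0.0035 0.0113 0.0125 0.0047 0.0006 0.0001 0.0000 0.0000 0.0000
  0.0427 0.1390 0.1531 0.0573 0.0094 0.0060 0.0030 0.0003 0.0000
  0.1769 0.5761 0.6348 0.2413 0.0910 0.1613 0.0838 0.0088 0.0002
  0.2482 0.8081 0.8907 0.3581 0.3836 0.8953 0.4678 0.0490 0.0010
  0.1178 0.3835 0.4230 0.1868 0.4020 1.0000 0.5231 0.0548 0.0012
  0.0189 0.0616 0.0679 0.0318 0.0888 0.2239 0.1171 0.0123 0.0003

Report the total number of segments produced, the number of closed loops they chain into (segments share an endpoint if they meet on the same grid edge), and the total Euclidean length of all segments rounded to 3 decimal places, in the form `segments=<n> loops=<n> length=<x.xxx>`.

segments=12 loops=2 length=7.298

cell (6,0): code 0100 → (6.771,1.000)–(7.000,0.905)
cell (6,1): code 1100 → (6.470,2.000)–(6.771,1.000)
cell (6,2): code 1000 → (7.000,2.255)–(6.470,2.000)
cell (6,4): code 0100 → (6.809,5.000)–(7.000,4.726)
cell (6,5): code 1000 → (7.000,5.328)–(6.809,5.000)
cell (7,0): code 0010 → (7.000,0.905)–(7.125,1.000)
cell (7,1): code 0011 → (7.125,1.000)–(7.290,2.000)
cell (7,2): code 0001 → (7.290,2.000)–(7.000,2.255)
cell (7,4): code 0110 → (7.000,4.726)–(8.000,4.590)
cell (7,5): code 1001 → (8.000,5.514)–(7.000,5.328)
cell (8,4): code 0010 → (8.000,4.590)–(8.316,5.000)
cell (8,5): code 0001 → (8.316,5.000)–(8.000,5.514)
total: 12 segments, chained into 2 closed loop(s), length Σ = 7.297549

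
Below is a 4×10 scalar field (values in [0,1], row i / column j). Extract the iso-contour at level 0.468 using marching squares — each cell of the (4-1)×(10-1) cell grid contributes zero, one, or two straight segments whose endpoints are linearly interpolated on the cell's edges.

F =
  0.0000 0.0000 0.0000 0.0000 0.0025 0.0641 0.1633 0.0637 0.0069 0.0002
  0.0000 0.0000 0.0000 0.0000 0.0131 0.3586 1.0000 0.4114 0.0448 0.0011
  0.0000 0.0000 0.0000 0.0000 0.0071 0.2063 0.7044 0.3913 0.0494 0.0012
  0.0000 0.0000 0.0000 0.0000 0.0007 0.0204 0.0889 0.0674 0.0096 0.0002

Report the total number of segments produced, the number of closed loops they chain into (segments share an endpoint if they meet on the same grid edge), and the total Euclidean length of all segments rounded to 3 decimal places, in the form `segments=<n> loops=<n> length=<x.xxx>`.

cell (0,5): code 0100 → (0.364,6.000)–(1.000,5.171)
cell (0,6): code 1000 → (1.000,6.904)–(0.364,6.000)
cell (1,5): code 0110 → (1.000,5.171)–(2.000,5.525)
cell (1,6): code 1001 → (2.000,6.755)–(1.000,6.904)
cell (2,5): code 0010 → (2.000,5.525)–(2.384,6.000)
cell (2,6): code 0001 → (2.384,6.000)–(2.000,6.755)
total: 6 segments, chained into 1 closed loop(s), length Σ = 5.679936

segments=6 loops=1 length=5.680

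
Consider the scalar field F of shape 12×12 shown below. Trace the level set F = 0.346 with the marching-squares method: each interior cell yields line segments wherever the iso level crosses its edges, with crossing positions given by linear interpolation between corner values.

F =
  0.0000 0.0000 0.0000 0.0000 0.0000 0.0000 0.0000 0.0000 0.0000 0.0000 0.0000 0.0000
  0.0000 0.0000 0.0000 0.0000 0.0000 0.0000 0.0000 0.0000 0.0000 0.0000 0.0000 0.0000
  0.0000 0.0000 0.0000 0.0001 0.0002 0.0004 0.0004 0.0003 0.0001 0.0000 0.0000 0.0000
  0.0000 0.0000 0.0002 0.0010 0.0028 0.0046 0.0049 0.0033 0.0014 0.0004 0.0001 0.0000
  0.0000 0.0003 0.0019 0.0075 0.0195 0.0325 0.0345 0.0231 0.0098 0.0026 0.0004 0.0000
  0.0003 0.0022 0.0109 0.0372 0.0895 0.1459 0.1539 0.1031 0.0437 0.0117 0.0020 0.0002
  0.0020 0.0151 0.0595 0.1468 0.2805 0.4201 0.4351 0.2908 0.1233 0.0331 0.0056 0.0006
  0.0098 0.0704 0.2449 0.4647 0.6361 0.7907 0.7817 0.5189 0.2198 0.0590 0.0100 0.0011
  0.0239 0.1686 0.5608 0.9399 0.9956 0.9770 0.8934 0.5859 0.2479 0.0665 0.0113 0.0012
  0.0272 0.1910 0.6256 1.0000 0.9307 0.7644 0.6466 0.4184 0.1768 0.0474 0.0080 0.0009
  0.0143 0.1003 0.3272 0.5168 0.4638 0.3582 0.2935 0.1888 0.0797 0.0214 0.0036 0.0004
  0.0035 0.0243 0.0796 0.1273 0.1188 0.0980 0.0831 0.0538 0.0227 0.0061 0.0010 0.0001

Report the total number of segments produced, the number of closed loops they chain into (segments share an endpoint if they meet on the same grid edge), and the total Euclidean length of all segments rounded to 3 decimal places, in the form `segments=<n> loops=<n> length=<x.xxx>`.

segments=22 loops=1 length=17.370

cell (5,4): code 0100 → (5.730,5.000)–(6.000,4.469)
cell (5,5): code 1100 → (5.683,6.000)–(5.730,5.000)
cell (5,6): code 1000 → (6.000,6.617)–(5.683,6.000)
cell (6,2): code 0100 → (6.627,3.000)–(7.000,2.460)
cell (6,3): code 1100 → (6.184,4.000)–(6.627,3.000)
cell (6,4): code 1110 → (6.000,4.469)–(6.184,4.000)
cell (6,6): code 1101 → (6.242,7.000)–(6.000,6.617)
cell (6,7): code 1000 → (7.000,7.578)–(6.242,7.000)
cell (7,1): code 0100 → (7.320,2.000)–(8.000,1.452)
cell (7,2): code 1110 → (7.000,2.460)–(7.320,2.000)
cell (7,7): code 1001 → (8.000,7.710)–(7.000,7.578)
cell (8,1): code 0110 → (8.000,1.452)–(9.000,1.357)
cell (8,7): code 1001 → (9.000,7.300)–(8.000,7.710)
cell (9,1): code 0010 → (9.000,1.357)–(9.937,2.000)
cell (9,2): code 0111 → (9.937,2.000)–(10.000,2.099)
cell (9,5): code 1011 → (10.000,5.189)–(9.851,6.000)
cell (9,6): code 0011 → (9.851,6.000)–(9.315,7.000)
cell (9,7): code 0001 → (9.315,7.000)–(9.000,7.300)
cell (10,2): code 0010 → (10.000,2.099)–(10.439,3.000)
cell (10,3): code 0011 → (10.439,3.000)–(10.341,4.000)
cell (10,4): code 0011 → (10.341,4.000)–(10.047,5.000)
cell (10,5): code 0001 → (10.047,5.000)–(10.000,5.189)
total: 22 segments, chained into 1 closed loop(s), length Σ = 17.370252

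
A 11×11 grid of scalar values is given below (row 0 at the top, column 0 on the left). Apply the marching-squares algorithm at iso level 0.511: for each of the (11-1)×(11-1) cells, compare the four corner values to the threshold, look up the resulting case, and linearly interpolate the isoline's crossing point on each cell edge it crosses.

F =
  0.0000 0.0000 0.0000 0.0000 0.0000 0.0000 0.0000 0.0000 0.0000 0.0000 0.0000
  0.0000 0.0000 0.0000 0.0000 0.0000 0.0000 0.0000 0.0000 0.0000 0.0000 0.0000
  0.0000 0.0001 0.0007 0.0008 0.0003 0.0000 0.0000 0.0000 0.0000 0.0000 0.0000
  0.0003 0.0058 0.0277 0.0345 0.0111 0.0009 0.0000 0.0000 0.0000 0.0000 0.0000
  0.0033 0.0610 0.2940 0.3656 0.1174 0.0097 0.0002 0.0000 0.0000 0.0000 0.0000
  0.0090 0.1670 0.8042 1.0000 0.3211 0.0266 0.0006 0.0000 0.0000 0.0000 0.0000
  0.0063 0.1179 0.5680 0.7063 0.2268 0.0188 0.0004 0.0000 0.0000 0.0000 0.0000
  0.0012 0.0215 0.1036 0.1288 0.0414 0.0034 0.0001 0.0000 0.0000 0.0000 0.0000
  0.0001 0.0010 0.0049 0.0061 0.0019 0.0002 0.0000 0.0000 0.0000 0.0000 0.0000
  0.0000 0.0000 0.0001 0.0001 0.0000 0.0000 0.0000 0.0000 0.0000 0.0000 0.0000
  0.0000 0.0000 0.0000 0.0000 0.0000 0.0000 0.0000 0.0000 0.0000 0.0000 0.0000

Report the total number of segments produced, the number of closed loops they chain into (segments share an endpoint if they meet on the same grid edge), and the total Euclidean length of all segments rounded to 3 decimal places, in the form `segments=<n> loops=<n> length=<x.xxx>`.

segments=8 loops=1 length=6.641

cell (4,1): code 0100 → (4.425,2.000)–(5.000,1.540)
cell (4,2): code 1100 → (4.229,3.000)–(4.425,2.000)
cell (4,3): code 1000 → (5.000,3.720)–(4.229,3.000)
cell (5,1): code 0110 → (5.000,1.540)–(6.000,1.873)
cell (5,3): code 1001 → (6.000,3.407)–(5.000,3.720)
cell (6,1): code 0010 → (6.000,1.873)–(6.123,2.000)
cell (6,2): code 0011 → (6.123,2.000)–(6.338,3.000)
cell (6,3): code 0001 → (6.338,3.000)–(6.000,3.407)
total: 8 segments, chained into 1 closed loop(s), length Σ = 6.640889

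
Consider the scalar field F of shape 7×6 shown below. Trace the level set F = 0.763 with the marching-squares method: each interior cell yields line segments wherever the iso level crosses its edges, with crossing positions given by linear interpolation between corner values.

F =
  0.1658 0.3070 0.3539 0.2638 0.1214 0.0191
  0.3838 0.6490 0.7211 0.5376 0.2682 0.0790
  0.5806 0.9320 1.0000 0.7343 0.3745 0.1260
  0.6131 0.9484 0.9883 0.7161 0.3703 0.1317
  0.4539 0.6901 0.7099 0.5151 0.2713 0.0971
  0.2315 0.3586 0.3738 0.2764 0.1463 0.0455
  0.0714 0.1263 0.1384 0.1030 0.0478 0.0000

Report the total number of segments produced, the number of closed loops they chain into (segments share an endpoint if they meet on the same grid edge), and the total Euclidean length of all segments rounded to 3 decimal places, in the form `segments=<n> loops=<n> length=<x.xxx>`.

segments=8 loops=1 length=8.103

cell (1,0): code 0100 → (1.403,1.000)–(2.000,0.519)
cell (1,1): code 1100 → (1.150,2.000)–(1.403,1.000)
cell (1,2): code 1000 → (2.000,2.892)–(1.150,2.000)
cell (2,0): code 0110 → (2.000,0.519)–(3.000,0.447)
cell (2,2): code 1001 → (3.000,2.828)–(2.000,2.892)
cell (3,0): code 0010 → (3.000,0.447)–(3.718,1.000)
cell (3,1): code 0011 → (3.718,1.000)–(3.809,2.000)
cell (3,2): code 0001 → (3.809,2.000)–(3.000,2.828)
total: 8 segments, chained into 1 closed loop(s), length Σ = 8.102597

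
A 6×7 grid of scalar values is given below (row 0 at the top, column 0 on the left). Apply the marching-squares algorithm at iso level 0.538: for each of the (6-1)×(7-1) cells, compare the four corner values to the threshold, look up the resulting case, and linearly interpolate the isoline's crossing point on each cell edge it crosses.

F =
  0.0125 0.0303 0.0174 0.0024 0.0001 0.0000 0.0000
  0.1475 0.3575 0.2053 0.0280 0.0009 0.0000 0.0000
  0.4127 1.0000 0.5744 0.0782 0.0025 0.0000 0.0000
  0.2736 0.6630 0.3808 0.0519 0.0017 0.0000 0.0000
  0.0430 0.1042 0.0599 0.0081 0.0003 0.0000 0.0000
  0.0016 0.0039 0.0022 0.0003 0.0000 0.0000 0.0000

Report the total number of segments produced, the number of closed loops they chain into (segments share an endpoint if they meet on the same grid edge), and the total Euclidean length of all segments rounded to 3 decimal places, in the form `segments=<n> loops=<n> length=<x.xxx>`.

cell (1,0): code 0100 → (1.281,1.000)–(2.000,0.213)
cell (1,1): code 1100 → (1.901,2.000)–(1.281,1.000)
cell (1,2): code 1000 → (2.000,2.073)–(1.901,2.000)
cell (2,0): code 0110 → (2.000,0.213)–(3.000,0.679)
cell (2,1): code 1011 → (3.000,1.443)–(2.188,2.000)
cell (2,2): code 0001 → (2.188,2.000)–(2.000,2.073)
cell (3,0): code 0010 → (3.000,0.679)–(3.224,1.000)
cell (3,1): code 0001 → (3.224,1.000)–(3.000,1.443)
total: 8 segments, chained into 1 closed loop(s), length Σ = 5.542626

segments=8 loops=1 length=5.543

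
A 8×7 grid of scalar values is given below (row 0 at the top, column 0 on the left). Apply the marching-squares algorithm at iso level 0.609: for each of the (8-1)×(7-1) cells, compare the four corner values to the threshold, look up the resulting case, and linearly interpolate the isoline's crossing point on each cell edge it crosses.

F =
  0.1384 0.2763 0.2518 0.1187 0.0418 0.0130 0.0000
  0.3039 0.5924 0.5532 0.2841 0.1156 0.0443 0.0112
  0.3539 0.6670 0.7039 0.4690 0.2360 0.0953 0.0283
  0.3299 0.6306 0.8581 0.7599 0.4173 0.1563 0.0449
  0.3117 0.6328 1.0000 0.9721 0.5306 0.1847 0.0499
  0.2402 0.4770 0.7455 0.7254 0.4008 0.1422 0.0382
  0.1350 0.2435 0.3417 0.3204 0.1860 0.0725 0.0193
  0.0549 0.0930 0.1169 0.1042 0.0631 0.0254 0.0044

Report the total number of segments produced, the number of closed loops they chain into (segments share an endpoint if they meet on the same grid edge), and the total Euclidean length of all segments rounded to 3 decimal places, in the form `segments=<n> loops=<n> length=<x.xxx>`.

cell (1,0): code 0100 → (1.223,1.000)–(2.000,0.815)
cell (1,1): code 1100 → (1.370,2.000)–(1.223,1.000)
cell (1,2): code 1000 → (2.000,2.404)–(1.370,2.000)
cell (2,0): code 0110 → (2.000,0.815)–(3.000,0.928)
cell (2,2): code 1101 → (2.481,3.000)–(2.000,2.404)
cell (2,3): code 1000 → (3.000,3.440)–(2.481,3.000)
cell (3,0): code 0110 → (3.000,0.928)–(4.000,0.926)
cell (3,3): code 1001 → (4.000,3.822)–(3.000,3.440)
cell (4,0): code 0010 → (4.000,0.926)–(4.153,1.000)
cell (4,1): code 0111 → (4.153,1.000)–(5.000,1.492)
cell (4,3): code 1001 → (5.000,3.359)–(4.000,3.822)
cell (5,1): code 0010 → (5.000,1.492)–(5.338,2.000)
cell (5,2): code 0011 → (5.338,2.000)–(5.287,3.000)
cell (5,3): code 0001 → (5.287,3.000)–(5.000,3.359)
total: 14 segments, chained into 1 closed loop(s), length Σ = 11.404730

segments=14 loops=1 length=11.405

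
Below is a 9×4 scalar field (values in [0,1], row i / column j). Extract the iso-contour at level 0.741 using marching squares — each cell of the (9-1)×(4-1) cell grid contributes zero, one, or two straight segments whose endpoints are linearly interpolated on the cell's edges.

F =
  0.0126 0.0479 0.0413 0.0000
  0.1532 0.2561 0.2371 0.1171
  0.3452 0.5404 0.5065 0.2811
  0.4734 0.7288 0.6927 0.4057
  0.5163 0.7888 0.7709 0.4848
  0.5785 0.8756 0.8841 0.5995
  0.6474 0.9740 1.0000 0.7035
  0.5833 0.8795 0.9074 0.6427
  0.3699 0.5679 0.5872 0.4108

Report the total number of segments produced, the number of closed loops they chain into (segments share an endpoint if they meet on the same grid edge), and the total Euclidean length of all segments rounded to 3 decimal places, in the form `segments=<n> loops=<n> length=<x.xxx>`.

cell (3,0): code 0100 → (3.203,1.000)–(4.000,0.825)
cell (3,1): code 1100 → (3.618,2.000)–(3.203,1.000)
cell (3,2): code 1000 → (4.000,2.105)–(3.618,2.000)
cell (4,0): code 0110 → (4.000,0.825)–(5.000,0.547)
cell (4,2): code 1001 → (5.000,2.503)–(4.000,2.105)
cell (5,0): code 0110 → (5.000,0.547)–(6.000,0.287)
cell (5,2): code 1001 → (6.000,2.874)–(5.000,2.503)
cell (6,0): code 0110 → (6.000,0.287)–(7.000,0.532)
cell (6,2): code 1001 → (7.000,2.629)–(6.000,2.874)
cell (7,0): code 0010 → (7.000,0.532)–(7.444,1.000)
cell (7,1): code 0011 → (7.444,1.000)–(7.520,2.000)
cell (7,2): code 0001 → (7.520,2.000)–(7.000,2.629)
total: 12 segments, chained into 1 closed loop(s), length Σ = 11.031535

segments=12 loops=1 length=11.032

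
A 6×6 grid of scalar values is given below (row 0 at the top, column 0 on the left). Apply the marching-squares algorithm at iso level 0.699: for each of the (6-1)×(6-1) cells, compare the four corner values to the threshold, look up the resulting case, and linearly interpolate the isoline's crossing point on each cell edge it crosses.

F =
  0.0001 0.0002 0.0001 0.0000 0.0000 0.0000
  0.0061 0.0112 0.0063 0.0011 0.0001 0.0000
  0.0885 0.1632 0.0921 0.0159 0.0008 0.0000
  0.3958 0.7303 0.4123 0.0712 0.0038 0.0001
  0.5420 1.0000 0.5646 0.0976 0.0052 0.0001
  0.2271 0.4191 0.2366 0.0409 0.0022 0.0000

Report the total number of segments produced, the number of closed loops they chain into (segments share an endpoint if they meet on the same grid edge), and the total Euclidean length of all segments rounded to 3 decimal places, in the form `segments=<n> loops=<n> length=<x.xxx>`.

cell (2,0): code 0100 → (2.945,1.000)–(3.000,0.906)
cell (2,1): code 1000 → (3.000,1.098)–(2.945,1.000)
cell (3,0): code 0110 → (3.000,0.906)–(4.000,0.343)
cell (3,1): code 1001 → (4.000,1.691)–(3.000,1.098)
cell (4,0): code 0010 → (4.000,0.343)–(4.518,1.000)
cell (4,1): code 0001 → (4.518,1.000)–(4.000,1.691)
total: 6 segments, chained into 1 closed loop(s), length Σ = 4.232792

segments=6 loops=1 length=4.233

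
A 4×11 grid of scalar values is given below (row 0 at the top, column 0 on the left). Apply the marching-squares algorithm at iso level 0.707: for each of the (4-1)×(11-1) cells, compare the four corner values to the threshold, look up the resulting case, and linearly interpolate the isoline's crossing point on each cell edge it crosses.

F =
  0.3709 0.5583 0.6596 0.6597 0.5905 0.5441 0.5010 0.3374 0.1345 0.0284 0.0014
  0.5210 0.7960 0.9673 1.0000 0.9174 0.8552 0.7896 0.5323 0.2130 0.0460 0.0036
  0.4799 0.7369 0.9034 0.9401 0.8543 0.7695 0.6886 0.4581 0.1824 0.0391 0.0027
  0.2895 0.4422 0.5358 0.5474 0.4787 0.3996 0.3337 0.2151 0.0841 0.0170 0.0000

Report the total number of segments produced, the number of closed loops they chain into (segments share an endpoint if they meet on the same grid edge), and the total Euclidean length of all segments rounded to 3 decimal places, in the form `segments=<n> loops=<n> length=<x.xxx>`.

cell (0,0): code 0100 → (0.626,1.000)–(1.000,0.676)
cell (0,1): code 1100 → (0.154,2.000)–(0.626,1.000)
cell (0,2): code 1100 → (0.139,3.000)–(0.154,2.000)
cell (0,3): code 1100 → (0.356,4.000)–(0.139,3.000)
cell (0,4): code 1100 → (0.524,5.000)–(0.356,4.000)
cell (0,5): code 1100 → (0.714,6.000)–(0.524,5.000)
cell (0,6): code 1000 → (1.000,6.321)–(0.714,6.000)
cell (1,0): code 0110 → (1.000,0.676)–(2.000,0.884)
cell (1,5): code 1011 → (2.000,5.773)–(1.818,6.000)
cell (1,6): code 0001 → (1.818,6.000)–(1.000,6.321)
cell (2,0): code 0010 → (2.000,0.884)–(2.101,1.000)
cell (2,1): code 0011 → (2.101,1.000)–(2.534,2.000)
cell (2,2): code 0011 → (2.534,2.000)–(2.594,3.000)
cell (2,3): code 0011 → (2.594,3.000)–(2.392,4.000)
cell (2,4): code 0011 → (2.392,4.000)–(2.169,5.000)
cell (2,5): code 0001 → (2.169,5.000)–(2.000,5.773)
total: 16 segments, chained into 1 closed loop(s), length Σ = 13.358388

segments=16 loops=1 length=13.358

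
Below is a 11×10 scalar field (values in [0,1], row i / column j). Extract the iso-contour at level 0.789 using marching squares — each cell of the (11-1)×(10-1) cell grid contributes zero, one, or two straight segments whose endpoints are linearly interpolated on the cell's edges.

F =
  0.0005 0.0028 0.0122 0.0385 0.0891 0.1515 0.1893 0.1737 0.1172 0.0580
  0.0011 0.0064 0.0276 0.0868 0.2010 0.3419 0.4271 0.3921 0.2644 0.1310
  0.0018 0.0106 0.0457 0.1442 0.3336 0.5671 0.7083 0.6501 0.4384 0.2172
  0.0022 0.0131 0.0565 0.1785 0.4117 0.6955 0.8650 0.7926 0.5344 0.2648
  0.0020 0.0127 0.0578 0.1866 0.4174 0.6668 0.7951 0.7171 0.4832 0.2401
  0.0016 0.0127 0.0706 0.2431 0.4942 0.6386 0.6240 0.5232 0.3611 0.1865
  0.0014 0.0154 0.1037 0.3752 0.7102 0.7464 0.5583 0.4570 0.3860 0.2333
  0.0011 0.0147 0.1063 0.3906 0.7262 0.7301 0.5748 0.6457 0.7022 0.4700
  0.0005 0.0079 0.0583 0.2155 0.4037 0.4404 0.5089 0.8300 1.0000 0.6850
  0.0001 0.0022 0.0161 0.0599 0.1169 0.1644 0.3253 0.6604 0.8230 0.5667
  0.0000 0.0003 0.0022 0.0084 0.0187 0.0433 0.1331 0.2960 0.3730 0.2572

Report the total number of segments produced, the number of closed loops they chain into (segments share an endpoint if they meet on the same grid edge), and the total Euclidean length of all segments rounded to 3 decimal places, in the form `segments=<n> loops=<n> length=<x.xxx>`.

cell (2,5): code 0100 → (2.515,6.000)–(3.000,5.552)
cell (2,6): code 1100 → (2.975,7.000)–(2.515,6.000)
cell (2,7): code 1000 → (3.000,7.014)–(2.975,7.000)
cell (3,5): code 0110 → (3.000,5.552)–(4.000,5.952)
cell (3,6): code 1011 → (4.000,6.078)–(3.048,7.000)
cell (3,7): code 0001 → (3.048,7.000)–(3.000,7.014)
cell (4,5): code 0010 → (4.000,5.952)–(4.036,6.000)
cell (4,6): code 0001 → (4.036,6.000)–(4.000,6.078)
cell (7,6): code 0100 → (7.778,7.000)–(8.000,6.872)
cell (7,7): code 1100 → (7.291,8.000)–(7.778,7.000)
cell (7,8): code 1000 → (8.000,8.670)–(7.291,8.000)
cell (8,6): code 0010 → (8.000,6.872)–(8.242,7.000)
cell (8,7): code 0111 → (8.242,7.000)–(9.000,7.791)
cell (8,8): code 1001 → (9.000,8.133)–(8.000,8.670)
cell (9,7): code 0010 → (9.000,7.791)–(9.076,8.000)
cell (9,8): code 0001 → (9.076,8.000)–(9.000,8.133)
total: 16 segments, chained into 2 closed loop(s), length Σ = 9.610369

segments=16 loops=2 length=9.610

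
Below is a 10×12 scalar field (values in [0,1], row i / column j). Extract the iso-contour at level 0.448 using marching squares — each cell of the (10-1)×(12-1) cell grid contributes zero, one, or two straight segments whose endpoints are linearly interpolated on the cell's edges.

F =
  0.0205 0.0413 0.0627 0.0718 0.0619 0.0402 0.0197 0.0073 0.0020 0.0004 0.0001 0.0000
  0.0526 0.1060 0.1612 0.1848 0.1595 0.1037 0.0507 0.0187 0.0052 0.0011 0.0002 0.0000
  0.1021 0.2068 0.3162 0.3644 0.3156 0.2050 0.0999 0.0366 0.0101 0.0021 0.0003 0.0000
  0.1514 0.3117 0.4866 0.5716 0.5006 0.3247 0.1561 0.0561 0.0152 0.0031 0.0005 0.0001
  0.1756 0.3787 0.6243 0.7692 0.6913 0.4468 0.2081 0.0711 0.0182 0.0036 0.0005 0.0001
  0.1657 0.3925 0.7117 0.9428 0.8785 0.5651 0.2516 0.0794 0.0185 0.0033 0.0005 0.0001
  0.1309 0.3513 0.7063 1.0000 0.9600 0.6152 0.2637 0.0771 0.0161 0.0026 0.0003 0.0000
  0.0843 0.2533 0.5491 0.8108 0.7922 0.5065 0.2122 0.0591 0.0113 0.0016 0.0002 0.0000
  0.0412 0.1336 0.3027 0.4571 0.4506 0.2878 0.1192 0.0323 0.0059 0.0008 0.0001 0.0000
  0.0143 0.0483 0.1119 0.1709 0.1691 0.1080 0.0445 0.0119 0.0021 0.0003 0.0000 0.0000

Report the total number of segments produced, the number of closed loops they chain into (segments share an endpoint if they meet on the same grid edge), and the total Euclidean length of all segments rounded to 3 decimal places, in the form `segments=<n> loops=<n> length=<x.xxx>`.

cell (2,1): code 0100 → (2.773,2.000)–(3.000,1.779)
cell (2,2): code 1100 → (2.403,3.000)–(2.773,2.000)
cell (2,3): code 1100 → (2.716,4.000)–(2.403,3.000)
cell (2,4): code 1000 → (3.000,4.299)–(2.716,4.000)
cell (3,1): code 0110 → (3.000,1.779)–(4.000,1.282)
cell (3,4): code 1001 → (4.000,4.995)–(3.000,4.299)
cell (4,1): code 0110 → (4.000,1.282)–(5.000,1.174)
cell (4,4): code 1101 → (4.010,5.000)–(4.000,4.995)
cell (4,5): code 1000 → (5.000,5.374)–(4.010,5.000)
cell (5,1): code 0110 → (5.000,1.174)–(6.000,1.272)
cell (5,5): code 1001 → (6.000,5.476)–(5.000,5.374)
cell (6,1): code 0110 → (6.000,1.272)–(7.000,1.658)
cell (6,5): code 1001 → (7.000,5.199)–(6.000,5.476)
cell (7,1): code 0010 → (7.000,1.658)–(7.410,2.000)
cell (7,2): code 0111 → (7.410,2.000)–(8.000,2.941)
cell (7,4): code 1011 → (8.000,4.016)–(7.267,5.000)
cell (7,5): code 0001 → (7.267,5.000)–(7.000,5.199)
cell (8,2): code 0010 → (8.000,2.941)–(8.032,3.000)
cell (8,3): code 0011 → (8.032,3.000)–(8.009,4.000)
cell (8,4): code 0001 → (8.009,4.000)–(8.000,4.016)
total: 20 segments, chained into 1 closed loop(s), length Σ = 15.662764

segments=20 loops=1 length=15.663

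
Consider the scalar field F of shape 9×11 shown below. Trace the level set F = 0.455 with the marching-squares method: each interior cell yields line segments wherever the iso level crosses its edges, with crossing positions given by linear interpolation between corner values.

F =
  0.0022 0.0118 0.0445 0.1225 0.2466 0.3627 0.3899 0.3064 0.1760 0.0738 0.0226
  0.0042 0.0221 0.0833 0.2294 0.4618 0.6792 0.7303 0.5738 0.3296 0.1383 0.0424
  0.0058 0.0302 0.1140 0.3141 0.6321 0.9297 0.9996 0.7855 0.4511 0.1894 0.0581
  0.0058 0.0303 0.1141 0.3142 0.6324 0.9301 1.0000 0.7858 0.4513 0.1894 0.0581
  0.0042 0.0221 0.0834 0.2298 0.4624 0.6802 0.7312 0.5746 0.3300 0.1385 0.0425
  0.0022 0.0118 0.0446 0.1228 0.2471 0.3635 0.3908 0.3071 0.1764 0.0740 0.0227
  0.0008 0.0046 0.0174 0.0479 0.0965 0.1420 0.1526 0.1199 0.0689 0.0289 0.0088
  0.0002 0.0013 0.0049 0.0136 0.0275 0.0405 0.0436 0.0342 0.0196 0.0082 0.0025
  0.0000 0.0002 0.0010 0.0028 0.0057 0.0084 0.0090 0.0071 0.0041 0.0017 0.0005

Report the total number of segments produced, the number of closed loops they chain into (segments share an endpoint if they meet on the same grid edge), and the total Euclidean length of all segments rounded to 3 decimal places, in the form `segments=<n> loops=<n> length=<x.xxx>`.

cell (0,3): code 0100 → (0.968,4.000)–(1.000,3.971)
cell (0,4): code 1100 → (0.292,5.000)–(0.968,4.000)
cell (0,5): code 1100 → (0.191,6.000)–(0.292,5.000)
cell (0,6): code 1100 → (0.556,7.000)–(0.191,6.000)
cell (0,7): code 1000 → (1.000,7.486)–(0.556,7.000)
cell (1,3): code 0110 → (1.000,3.971)–(2.000,3.443)
cell (1,7): code 1001 → (2.000,7.988)–(1.000,7.486)
cell (2,3): code 0110 → (2.000,3.443)–(3.000,3.442)
cell (2,7): code 1001 → (3.000,7.989)–(2.000,7.988)
cell (3,3): code 0110 → (3.000,3.442)–(4.000,3.968)
cell (3,7): code 1001 → (4.000,7.489)–(3.000,7.989)
cell (4,3): code 0010 → (4.000,3.968)–(4.034,4.000)
cell (4,4): code 0011 → (4.034,4.000)–(4.711,5.000)
cell (4,5): code 0011 → (4.711,5.000)–(4.811,6.000)
cell (4,6): code 0011 → (4.811,6.000)–(4.447,7.000)
cell (4,7): code 0001 → (4.447,7.000)–(4.000,7.489)
total: 16 segments, chained into 1 closed loop(s), length Σ = 14.462229

segments=16 loops=1 length=14.462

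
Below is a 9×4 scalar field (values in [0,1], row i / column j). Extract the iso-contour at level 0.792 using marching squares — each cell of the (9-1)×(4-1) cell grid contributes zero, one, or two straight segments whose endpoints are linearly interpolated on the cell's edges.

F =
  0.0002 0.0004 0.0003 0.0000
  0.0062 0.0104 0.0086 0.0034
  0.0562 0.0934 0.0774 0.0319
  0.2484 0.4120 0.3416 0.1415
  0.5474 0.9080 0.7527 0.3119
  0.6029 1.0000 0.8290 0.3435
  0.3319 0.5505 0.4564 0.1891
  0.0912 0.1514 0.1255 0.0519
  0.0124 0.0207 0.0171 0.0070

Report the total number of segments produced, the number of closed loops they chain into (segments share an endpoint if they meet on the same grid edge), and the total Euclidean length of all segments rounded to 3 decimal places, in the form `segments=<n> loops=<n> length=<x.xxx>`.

segments=8 loops=1 length=5.153

cell (3,0): code 0100 → (3.766,1.000)–(4.000,0.678)
cell (3,1): code 1000 → (4.000,1.747)–(3.766,1.000)
cell (4,0): code 0110 → (4.000,0.678)–(5.000,0.476)
cell (4,1): code 1101 → (4.515,2.000)–(4.000,1.747)
cell (4,2): code 1000 → (5.000,2.076)–(4.515,2.000)
cell (5,0): code 0010 → (5.000,0.476)–(5.463,1.000)
cell (5,1): code 0011 → (5.463,1.000)–(5.099,2.000)
cell (5,2): code 0001 → (5.099,2.000)–(5.000,2.076)
total: 8 segments, chained into 1 closed loop(s), length Σ = 5.153483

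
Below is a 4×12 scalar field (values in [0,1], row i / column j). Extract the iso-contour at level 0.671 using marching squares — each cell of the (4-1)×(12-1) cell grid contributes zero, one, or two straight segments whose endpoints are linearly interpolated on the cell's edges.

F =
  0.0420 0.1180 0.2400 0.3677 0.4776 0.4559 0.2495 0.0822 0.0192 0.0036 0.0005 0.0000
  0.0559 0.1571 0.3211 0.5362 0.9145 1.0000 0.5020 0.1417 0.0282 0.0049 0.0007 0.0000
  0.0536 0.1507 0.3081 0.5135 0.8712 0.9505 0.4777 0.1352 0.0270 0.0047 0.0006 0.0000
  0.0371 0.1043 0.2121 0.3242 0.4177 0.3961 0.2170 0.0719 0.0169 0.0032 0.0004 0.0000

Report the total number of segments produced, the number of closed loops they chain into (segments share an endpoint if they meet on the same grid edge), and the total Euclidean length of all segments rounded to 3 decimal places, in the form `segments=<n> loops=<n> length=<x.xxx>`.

segments=8 loops=1 length=7.246

cell (0,3): code 0100 → (0.443,4.000)–(1.000,3.356)
cell (0,4): code 1100 → (0.395,5.000)–(0.443,4.000)
cell (0,5): code 1000 → (1.000,5.661)–(0.395,5.000)
cell (1,3): code 0110 → (1.000,3.356)–(2.000,3.440)
cell (1,5): code 1001 → (2.000,5.591)–(1.000,5.661)
cell (2,3): code 0010 → (2.000,3.440)–(2.441,4.000)
cell (2,4): code 0011 → (2.441,4.000)–(2.504,5.000)
cell (2,5): code 0001 → (2.504,5.000)–(2.000,5.591)
total: 8 segments, chained into 1 closed loop(s), length Σ = 7.245802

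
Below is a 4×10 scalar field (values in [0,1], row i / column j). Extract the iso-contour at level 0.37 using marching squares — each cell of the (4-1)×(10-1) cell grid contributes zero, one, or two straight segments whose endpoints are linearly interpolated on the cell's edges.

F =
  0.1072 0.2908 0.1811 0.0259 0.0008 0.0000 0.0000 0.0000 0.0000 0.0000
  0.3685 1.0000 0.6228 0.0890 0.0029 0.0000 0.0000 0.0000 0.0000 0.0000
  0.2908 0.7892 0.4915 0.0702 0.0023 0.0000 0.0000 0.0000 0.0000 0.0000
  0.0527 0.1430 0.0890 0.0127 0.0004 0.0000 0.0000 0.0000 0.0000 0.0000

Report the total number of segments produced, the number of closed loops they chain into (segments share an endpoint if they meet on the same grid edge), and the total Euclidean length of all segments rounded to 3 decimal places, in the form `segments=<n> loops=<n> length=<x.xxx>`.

segments=8 loops=1 length=7.695

cell (0,0): code 0100 → (0.112,1.000)–(1.000,0.002)
cell (0,1): code 1100 → (0.428,2.000)–(0.112,1.000)
cell (0,2): code 1000 → (1.000,2.474)–(0.428,2.000)
cell (1,0): code 0110 → (1.000,0.002)–(2.000,0.159)
cell (1,2): code 1001 → (2.000,2.288)–(1.000,2.474)
cell (2,0): code 0010 → (2.000,0.159)–(2.649,1.000)
cell (2,1): code 0011 → (2.649,1.000)–(2.302,2.000)
cell (2,2): code 0001 → (2.302,2.000)–(2.000,2.288)
total: 8 segments, chained into 1 closed loop(s), length Σ = 7.694717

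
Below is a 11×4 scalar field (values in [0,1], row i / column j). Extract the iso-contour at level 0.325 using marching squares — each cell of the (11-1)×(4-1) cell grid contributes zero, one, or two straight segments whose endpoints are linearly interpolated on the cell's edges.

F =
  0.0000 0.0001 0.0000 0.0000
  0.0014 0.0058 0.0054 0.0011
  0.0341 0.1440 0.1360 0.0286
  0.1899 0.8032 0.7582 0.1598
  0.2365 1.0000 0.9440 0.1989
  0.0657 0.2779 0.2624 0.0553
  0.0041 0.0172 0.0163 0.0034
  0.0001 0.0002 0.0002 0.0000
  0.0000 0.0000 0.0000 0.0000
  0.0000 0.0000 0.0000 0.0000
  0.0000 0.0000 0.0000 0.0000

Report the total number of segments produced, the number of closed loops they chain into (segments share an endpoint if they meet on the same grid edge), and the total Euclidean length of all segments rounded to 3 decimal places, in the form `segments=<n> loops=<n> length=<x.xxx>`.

cell (2,0): code 0100 → (2.275,1.000)–(3.000,0.220)
cell (2,1): code 1100 → (2.304,2.000)–(2.275,1.000)
cell (2,2): code 1000 → (3.000,2.724)–(2.304,2.000)
cell (3,0): code 0110 → (3.000,0.220)–(4.000,0.116)
cell (3,2): code 1001 → (4.000,2.831)–(3.000,2.724)
cell (4,0): code 0010 → (4.000,0.116)–(4.935,1.000)
cell (4,1): code 0011 → (4.935,1.000)–(4.908,2.000)
cell (4,2): code 0001 → (4.908,2.000)–(4.000,2.831)
total: 8 segments, chained into 1 closed loop(s), length Σ = 8.598738

segments=8 loops=1 length=8.599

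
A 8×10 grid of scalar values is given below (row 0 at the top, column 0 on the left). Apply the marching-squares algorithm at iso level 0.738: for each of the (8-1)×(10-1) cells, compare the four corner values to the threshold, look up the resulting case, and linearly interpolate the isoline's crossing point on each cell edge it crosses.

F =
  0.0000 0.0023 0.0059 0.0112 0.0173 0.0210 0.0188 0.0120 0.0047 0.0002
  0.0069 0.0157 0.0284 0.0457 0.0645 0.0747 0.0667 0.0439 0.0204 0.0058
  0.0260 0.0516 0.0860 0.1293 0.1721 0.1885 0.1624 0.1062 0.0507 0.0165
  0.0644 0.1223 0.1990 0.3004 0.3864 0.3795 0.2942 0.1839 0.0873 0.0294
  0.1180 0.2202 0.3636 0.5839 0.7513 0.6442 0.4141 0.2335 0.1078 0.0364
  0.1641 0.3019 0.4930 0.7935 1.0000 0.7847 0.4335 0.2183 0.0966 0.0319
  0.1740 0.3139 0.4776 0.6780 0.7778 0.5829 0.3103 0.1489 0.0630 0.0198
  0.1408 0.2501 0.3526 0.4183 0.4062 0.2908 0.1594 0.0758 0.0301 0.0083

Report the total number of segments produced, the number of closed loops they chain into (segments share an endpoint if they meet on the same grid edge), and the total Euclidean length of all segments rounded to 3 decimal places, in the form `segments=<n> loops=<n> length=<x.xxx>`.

cell (3,3): code 0100 → (3.964,4.000)–(4.000,3.921)
cell (3,4): code 1000 → (4.000,4.124)–(3.964,4.000)
cell (4,2): code 0100 → (4.735,3.000)–(5.000,2.815)
cell (4,3): code 1110 → (4.000,3.921)–(4.735,3.000)
cell (4,4): code 1101 → (4.668,5.000)–(4.000,4.124)
cell (4,5): code 1000 → (5.000,5.133)–(4.668,5.000)
cell (5,2): code 0010 → (5.000,2.815)–(5.481,3.000)
cell (5,3): code 0111 → (5.481,3.000)–(6.000,3.601)
cell (5,4): code 1011 → (6.000,4.204)–(5.231,5.000)
cell (5,5): code 0001 → (5.231,5.000)–(5.000,5.133)
cell (6,3): code 0010 → (6.000,3.601)–(6.107,4.000)
cell (6,4): code 0001 → (6.107,4.000)–(6.000,4.204)
total: 12 segments, chained into 1 closed loop(s), length Σ = 6.503142

segments=12 loops=1 length=6.503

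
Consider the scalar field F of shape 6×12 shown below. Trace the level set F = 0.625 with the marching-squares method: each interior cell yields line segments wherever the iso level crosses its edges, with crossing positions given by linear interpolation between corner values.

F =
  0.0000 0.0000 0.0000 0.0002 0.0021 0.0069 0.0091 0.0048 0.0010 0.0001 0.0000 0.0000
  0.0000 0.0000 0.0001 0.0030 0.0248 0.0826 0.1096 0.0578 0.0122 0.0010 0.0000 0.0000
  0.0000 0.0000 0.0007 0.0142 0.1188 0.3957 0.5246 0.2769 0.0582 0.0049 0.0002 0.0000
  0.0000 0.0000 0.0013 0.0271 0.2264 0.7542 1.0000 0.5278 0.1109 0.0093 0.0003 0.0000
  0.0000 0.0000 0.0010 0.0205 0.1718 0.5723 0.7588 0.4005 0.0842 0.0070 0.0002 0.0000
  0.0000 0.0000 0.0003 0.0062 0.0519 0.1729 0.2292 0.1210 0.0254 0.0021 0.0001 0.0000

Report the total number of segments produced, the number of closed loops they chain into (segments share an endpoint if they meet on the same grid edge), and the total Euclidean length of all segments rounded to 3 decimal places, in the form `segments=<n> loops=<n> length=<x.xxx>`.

cell (2,4): code 0100 → (2.640,5.000)–(3.000,4.755)
cell (2,5): code 1100 → (2.211,6.000)–(2.640,5.000)
cell (2,6): code 1000 → (3.000,6.794)–(2.211,6.000)
cell (3,4): code 0010 → (3.000,4.755)–(3.710,5.000)
cell (3,5): code 0111 → (3.710,5.000)–(4.000,5.283)
cell (3,6): code 1001 → (4.000,6.373)–(3.000,6.794)
cell (4,5): code 0010 → (4.000,5.283)–(4.253,6.000)
cell (4,6): code 0001 → (4.253,6.000)–(4.000,6.373)
total: 8 segments, chained into 1 closed loop(s), length Σ = 6.095262

segments=8 loops=1 length=6.095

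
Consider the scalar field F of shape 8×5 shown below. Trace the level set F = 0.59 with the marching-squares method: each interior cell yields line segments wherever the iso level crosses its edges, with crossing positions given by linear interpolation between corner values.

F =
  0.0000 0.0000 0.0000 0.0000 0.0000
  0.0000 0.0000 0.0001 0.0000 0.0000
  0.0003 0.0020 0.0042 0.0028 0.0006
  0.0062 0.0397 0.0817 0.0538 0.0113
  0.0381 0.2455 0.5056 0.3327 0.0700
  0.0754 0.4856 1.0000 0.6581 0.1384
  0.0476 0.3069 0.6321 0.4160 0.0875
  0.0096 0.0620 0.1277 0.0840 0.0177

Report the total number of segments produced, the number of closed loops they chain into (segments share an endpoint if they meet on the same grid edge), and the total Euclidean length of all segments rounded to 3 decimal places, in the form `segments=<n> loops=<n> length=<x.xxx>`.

segments=8 loops=1 length=5.532

cell (4,1): code 0100 → (4.171,2.000)–(5.000,1.203)
cell (4,2): code 1100 → (4.791,3.000)–(4.171,2.000)
cell (4,3): code 1000 → (5.000,3.131)–(4.791,3.000)
cell (5,1): code 0110 → (5.000,1.203)–(6.000,1.871)
cell (5,2): code 1011 → (6.000,2.195)–(5.281,3.000)
cell (5,3): code 0001 → (5.281,3.000)–(5.000,3.131)
cell (6,1): code 0010 → (6.000,1.871)–(6.083,2.000)
cell (6,2): code 0001 → (6.083,2.000)–(6.000,2.195)
total: 8 segments, chained into 1 closed loop(s), length Σ = 5.531685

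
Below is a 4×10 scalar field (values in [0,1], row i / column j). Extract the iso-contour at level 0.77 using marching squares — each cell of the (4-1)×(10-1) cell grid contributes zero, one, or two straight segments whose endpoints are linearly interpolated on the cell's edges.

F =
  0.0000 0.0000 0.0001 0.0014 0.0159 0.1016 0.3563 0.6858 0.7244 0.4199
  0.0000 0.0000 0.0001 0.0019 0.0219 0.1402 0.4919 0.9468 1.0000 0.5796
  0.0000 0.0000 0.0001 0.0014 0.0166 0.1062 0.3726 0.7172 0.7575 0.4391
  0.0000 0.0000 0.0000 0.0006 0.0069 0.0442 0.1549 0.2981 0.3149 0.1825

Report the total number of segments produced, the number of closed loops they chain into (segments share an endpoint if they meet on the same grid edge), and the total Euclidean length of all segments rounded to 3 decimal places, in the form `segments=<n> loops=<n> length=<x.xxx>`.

cell (0,6): code 0100 → (0.323,7.000)–(1.000,6.611)
cell (0,7): code 1100 → (0.165,8.000)–(0.323,7.000)
cell (0,8): code 1000 → (1.000,8.547)–(0.165,8.000)
cell (1,6): code 0010 → (1.000,6.611)–(1.770,7.000)
cell (1,7): code 0011 → (1.770,7.000)–(1.948,8.000)
cell (1,8): code 0001 → (1.948,8.000)–(1.000,8.547)
total: 6 segments, chained into 1 closed loop(s), length Σ = 5.764416

segments=6 loops=1 length=5.764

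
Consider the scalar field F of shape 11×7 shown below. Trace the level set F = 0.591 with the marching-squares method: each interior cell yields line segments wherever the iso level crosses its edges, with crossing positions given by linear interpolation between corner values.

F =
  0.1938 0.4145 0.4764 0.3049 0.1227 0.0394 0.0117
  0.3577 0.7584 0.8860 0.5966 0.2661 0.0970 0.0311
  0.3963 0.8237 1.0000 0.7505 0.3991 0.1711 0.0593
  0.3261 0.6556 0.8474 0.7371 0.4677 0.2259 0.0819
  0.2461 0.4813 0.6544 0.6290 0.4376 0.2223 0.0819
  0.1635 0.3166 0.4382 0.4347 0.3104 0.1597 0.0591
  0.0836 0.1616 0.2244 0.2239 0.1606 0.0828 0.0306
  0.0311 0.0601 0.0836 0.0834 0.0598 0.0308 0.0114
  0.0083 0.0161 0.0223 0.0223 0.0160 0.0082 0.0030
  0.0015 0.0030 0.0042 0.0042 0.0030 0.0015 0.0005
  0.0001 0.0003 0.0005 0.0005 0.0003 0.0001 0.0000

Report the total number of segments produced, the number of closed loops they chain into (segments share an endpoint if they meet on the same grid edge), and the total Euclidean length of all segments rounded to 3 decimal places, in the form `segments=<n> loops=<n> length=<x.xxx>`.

cell (0,0): code 0100 → (0.513,1.000)–(1.000,0.582)
cell (0,1): code 1100 → (0.280,2.000)–(0.513,1.000)
cell (0,2): code 1100 → (0.981,3.000)–(0.280,2.000)
cell (0,3): code 1000 → (1.000,3.017)–(0.981,3.000)
cell (1,0): code 0110 → (1.000,0.582)–(2.000,0.456)
cell (1,3): code 1001 → (2.000,3.454)–(1.000,3.017)
cell (2,0): code 0110 → (2.000,0.456)–(3.000,0.804)
cell (2,3): code 1001 → (3.000,3.542)–(2.000,3.454)
cell (3,0): code 0010 → (3.000,0.804)–(3.371,1.000)
cell (3,1): code 0111 → (3.371,1.000)–(4.000,1.634)
cell (3,3): code 1001 → (4.000,3.199)–(3.000,3.542)
cell (4,1): code 0010 → (4.000,1.634)–(4.293,2.000)
cell (4,2): code 0011 → (4.293,2.000)–(4.196,3.000)
cell (4,3): code 0001 → (4.196,3.000)–(4.000,3.199)
total: 14 segments, chained into 1 closed loop(s), length Σ = 11.199866

segments=14 loops=1 length=11.200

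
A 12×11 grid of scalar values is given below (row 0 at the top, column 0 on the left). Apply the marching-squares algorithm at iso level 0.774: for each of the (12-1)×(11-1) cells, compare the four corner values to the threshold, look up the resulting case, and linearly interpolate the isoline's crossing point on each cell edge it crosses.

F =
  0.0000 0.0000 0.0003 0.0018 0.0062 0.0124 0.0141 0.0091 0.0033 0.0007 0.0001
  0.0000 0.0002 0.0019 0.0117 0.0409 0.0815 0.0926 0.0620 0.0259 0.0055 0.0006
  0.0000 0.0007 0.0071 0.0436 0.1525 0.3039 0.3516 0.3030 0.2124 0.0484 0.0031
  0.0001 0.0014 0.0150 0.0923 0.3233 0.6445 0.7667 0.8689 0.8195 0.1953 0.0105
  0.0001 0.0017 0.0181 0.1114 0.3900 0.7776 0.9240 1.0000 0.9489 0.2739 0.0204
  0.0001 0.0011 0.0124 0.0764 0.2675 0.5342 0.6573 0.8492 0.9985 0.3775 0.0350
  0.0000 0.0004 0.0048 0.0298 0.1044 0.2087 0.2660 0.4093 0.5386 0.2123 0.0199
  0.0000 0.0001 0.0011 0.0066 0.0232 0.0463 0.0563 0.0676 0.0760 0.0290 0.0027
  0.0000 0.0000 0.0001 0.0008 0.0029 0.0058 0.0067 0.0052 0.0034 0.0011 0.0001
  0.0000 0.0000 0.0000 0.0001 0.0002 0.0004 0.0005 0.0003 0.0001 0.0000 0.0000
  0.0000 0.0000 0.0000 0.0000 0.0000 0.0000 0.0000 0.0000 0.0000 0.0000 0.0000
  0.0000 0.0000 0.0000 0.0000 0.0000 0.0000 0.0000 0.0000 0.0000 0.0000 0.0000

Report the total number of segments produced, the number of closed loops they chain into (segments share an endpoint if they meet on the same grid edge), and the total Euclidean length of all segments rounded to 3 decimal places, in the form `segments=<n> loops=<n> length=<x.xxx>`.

cell (2,6): code 0100 → (2.832,7.000)–(3.000,6.071)
cell (2,7): code 1100 → (2.925,8.000)–(2.832,7.000)
cell (2,8): code 1000 → (3.000,8.073)–(2.925,8.000)
cell (3,4): code 0100 → (3.973,5.000)–(4.000,4.991)
cell (3,5): code 1100 → (3.046,6.000)–(3.973,5.000)
cell (3,6): code 1110 → (3.000,6.071)–(3.046,6.000)
cell (3,8): code 1001 → (4.000,8.259)–(3.000,8.073)
cell (4,4): code 0010 → (4.000,4.991)–(4.015,5.000)
cell (4,5): code 0011 → (4.015,5.000)–(4.562,6.000)
cell (4,6): code 0111 → (4.562,6.000)–(5.000,6.608)
cell (4,8): code 1001 → (5.000,8.362)–(4.000,8.259)
cell (5,6): code 0010 → (5.000,6.608)–(5.171,7.000)
cell (5,7): code 0011 → (5.171,7.000)–(5.488,8.000)
cell (5,8): code 0001 → (5.488,8.000)–(5.000,8.362)
total: 14 segments, chained into 1 closed loop(s), length Σ = 9.542764

segments=14 loops=1 length=9.543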